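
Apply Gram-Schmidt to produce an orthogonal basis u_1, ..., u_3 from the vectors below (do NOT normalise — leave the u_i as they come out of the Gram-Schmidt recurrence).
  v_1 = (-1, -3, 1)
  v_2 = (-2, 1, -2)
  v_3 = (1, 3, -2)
Orthogonal basis:
  u_1 = (-1, -3, 1)
  u_2 = (-25/11, 2/11, -19/11)
  u_3 = (7/18, -14/45, -49/90)

Apply the Gram-Schmidt recurrence
  u_1 = v_1
  u_i = v_i − Σ_{j<i} ((v_i · u_j) / (u_j · u_j)) · u_j.

Step by step this gives:
  u_1 = (-1, -3, 1)
  u_2 = (-25/11, 2/11, -19/11)
  u_3 = (7/18, -14/45, -49/90)

Orthogonality check:
  u_2 · u_1 = 0 (should be 0)
  u_3 · u_1 = 0 (should be 0)
  u_3 · u_2 = 0 (should be 0)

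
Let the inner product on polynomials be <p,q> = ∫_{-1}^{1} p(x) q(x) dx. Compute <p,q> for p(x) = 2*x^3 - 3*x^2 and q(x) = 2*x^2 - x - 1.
<p,q> = -6/5

Expand the product: p(x)·q(x) = 4*x^5 - 8*x^4 + x^3 + 3*x^2.
∫_{-1}^{1} of each monomial x^k gives [2/(k+1) if k even, 0 if k odd]. Integrating term-by-term (or equivalently evaluating the antiderivative F(x) = 2*x^6/3 - 8*x^5/5 + x^4/4 + x^3 at the endpoints):
  F(1) − F(−1) = 19/60 − (91/60) = -6/5.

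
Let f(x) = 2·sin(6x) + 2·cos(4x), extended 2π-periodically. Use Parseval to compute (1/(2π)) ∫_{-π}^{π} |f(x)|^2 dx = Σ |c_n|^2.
Σ |c_n|^2 = 4

Expand |f|^2 and use orthogonality of {sin(nx), cos(mx)} on [-π, π]:
  ∫_{-π}^{π} sin(nx)^2 dx = π, ∫ cos(mx)^2 dx = π, and cross terms integrate to 0.
So ∫_{-π}^{π} f(x)^2 dx = 2^2 · π + 2^2 · π = (4 + 4)π.
Divide by 2π: (4 + 4)/2 = 4.
By Parseval, this equals Σ |c_n|^2.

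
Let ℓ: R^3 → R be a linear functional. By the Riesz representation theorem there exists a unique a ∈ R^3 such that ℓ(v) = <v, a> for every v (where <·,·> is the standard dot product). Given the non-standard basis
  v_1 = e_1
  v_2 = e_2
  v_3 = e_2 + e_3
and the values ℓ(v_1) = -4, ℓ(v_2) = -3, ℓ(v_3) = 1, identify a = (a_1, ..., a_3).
a = (-4, -3, 4)

Write a = (a_1, ..., a_3) in the standard basis. For each basis vector v_i, ℓ(v_i) = <v_i, a> is a linear equation in the a_j's. Collect the n equations into a matrix system V a = ℓ, where row i of V is v_i (expressed in the standard basis). Since V is invertible (lower-triangular with 1s on the diagonal, up to permutation), solve by back-substitution:
  V =
[[1, 0, 0],
 [0, 1, 0],
 [0, 1, 1]]
  V a = (-4, -3, 1)
Solving gives a = (-4, -3, 4).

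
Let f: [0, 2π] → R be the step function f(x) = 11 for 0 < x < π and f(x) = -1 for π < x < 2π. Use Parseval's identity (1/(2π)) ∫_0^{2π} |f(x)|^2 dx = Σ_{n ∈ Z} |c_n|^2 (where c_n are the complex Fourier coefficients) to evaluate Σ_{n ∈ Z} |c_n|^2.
Σ |c_n|^2 = 61

Parseval equates the L^2 energy of f (normalised by 1/(2π)) with the ℓ^2 sum of its Fourier coefficients: (1/(2π)) ∫_0^{2π} |f|^2 = Σ |c_n|^2.
Compute the left side: (1/(2π)) [∫_0^π 11^2 dx + ∫_π^{2π} (-1)^2 dx] = (1/(2π)) · (121π + 1π) = (121 + 1)/2 = 61.
So Σ_{n ∈ Z} |c_n|^2 = 61.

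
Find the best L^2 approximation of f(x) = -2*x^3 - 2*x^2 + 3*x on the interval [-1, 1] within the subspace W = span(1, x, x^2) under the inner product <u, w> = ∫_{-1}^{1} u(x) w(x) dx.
g(x) = -2*x^2 + 9*x/5

The best approximation g ∈ W is the orthogonal projection of f onto W. Writing g = a_0 + a_1 x + a_2 x^2, the coefficients solve the normal equations G · a = b where
  G_{ij} = <φ_i, φ_j> and b_i = <f, φ_i>, with φ_0 = 1, φ_1 = x, φ_2 = x^2.
G =
  [2, 0, 2/3]
  [0, 2/3, 0]
  [2/3, 0, 2/5],
b = (-4/3, 6/5, -4/5).
Solving gives a_0 = 0, a_1 = 9/5, a_2 = -2, so
  g(x) = -2*x^2 + 9*x/5.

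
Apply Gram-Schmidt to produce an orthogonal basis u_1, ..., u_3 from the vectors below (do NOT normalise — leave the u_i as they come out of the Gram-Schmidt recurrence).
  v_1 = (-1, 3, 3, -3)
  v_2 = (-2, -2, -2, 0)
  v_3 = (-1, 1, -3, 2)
Orthogonal basis:
  u_1 = (-1, 3, 3, -3)
  u_2 = (-33/14, -13/14, -13/14, -15/14)
  u_3 = (-48/59, 142/59, -94/59, 64/59)

Apply the Gram-Schmidt recurrence
  u_1 = v_1
  u_i = v_i − Σ_{j<i} ((v_i · u_j) / (u_j · u_j)) · u_j.

Step by step this gives:
  u_1 = (-1, 3, 3, -3)
  u_2 = (-33/14, -13/14, -13/14, -15/14)
  u_3 = (-48/59, 142/59, -94/59, 64/59)

Orthogonality check:
  u_2 · u_1 = 0 (should be 0)
  u_3 · u_1 = 0 (should be 0)
  u_3 · u_2 = 0 (should be 0)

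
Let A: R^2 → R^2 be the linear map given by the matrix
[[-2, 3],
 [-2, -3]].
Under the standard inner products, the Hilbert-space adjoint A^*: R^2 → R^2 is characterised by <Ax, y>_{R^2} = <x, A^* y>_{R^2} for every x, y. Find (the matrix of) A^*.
A^* = A^T =
[[-2, -2],
 [3, -3]]

For real matrices with standard dot products, the defining identity <Ax, y> = <x, A^* y> gives (Ax)^T y = x^T (A^*) y, i.e. x^T A^T y = x^T (A^*) y. Since this holds for all x, y, we must have A^* = A^T. Therefore
A^* =
[[-2, -2],
 [3, -3]].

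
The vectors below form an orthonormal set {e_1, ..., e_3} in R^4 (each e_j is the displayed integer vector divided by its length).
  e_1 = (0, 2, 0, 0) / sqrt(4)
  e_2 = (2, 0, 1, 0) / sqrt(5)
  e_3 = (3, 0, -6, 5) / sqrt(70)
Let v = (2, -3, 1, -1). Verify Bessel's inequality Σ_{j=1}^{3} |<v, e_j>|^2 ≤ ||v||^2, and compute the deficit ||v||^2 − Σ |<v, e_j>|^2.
Σ |<v, e_j>|^2 = 201/14; ||v||^2 = 15; deficit = 9/14

Write each e_j = u_j / sqrt(<u_j, u_j>) where u_j is the displayed integer vector. Then <v, e_j> = <v, u_j> / sqrt(<u_j, u_j>), so |<v, e_j>|^2 = <v, u_j>^2 / <u_j, u_j>.
Coefficients: <v, e_1> = -6/sqrt(4), <v, e_2> = 5/sqrt(5), <v, e_3> = -5/sqrt(70).
Square and sum: Σ |<v, e_j>|^2 = 201/14.
Compute ||v||^2 = v·v = 15.
Deficit = 15 − 201/14 = 9/14 ≥ 0, confirming Bessel's inequality. (The deficit equals ||v − Σ <v,e_j> e_j||^2, the squared distance from v to span{e_j}.)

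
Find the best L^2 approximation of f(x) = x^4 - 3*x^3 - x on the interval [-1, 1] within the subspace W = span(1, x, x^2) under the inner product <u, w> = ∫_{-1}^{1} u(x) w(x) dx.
g(x) = 6*x^2/7 - 14*x/5 - 3/35

The best approximation g ∈ W is the orthogonal projection of f onto W. Writing g = a_0 + a_1 x + a_2 x^2, the coefficients solve the normal equations G · a = b where
  G_{ij} = <φ_i, φ_j> and b_i = <f, φ_i>, with φ_0 = 1, φ_1 = x, φ_2 = x^2.
G =
  [2, 0, 2/3]
  [0, 2/3, 0]
  [2/3, 0, 2/5],
b = (2/5, -28/15, 2/7).
Solving gives a_0 = -3/35, a_1 = -14/5, a_2 = 6/7, so
  g(x) = 6*x^2/7 - 14*x/5 - 3/35.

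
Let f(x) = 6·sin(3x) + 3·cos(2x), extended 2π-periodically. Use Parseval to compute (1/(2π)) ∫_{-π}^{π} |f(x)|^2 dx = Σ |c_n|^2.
Σ |c_n|^2 = 45/2

Expand |f|^2 and use orthogonality of {sin(nx), cos(mx)} on [-π, π]:
  ∫_{-π}^{π} sin(nx)^2 dx = π, ∫ cos(mx)^2 dx = π, and cross terms integrate to 0.
So ∫_{-π}^{π} f(x)^2 dx = 6^2 · π + 3^2 · π = (36 + 9)π.
Divide by 2π: (36 + 9)/2 = 45/2.
By Parseval, this equals Σ |c_n|^2.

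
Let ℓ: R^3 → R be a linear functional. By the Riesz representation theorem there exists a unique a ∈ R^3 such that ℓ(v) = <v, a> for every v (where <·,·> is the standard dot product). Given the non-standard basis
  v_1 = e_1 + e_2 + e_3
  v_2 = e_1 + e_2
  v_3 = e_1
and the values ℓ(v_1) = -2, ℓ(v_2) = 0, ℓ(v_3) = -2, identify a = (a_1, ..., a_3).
a = (-2, 2, -2)

Write a = (a_1, ..., a_3) in the standard basis. For each basis vector v_i, ℓ(v_i) = <v_i, a> is a linear equation in the a_j's. Collect the n equations into a matrix system V a = ℓ, where row i of V is v_i (expressed in the standard basis). Since V is invertible (lower-triangular with 1s on the diagonal, up to permutation), solve by back-substitution:
  V =
[[1, 1, 1],
 [1, 1, 0],
 [1, 0, 0]]
  V a = (-2, 0, -2)
Solving gives a = (-2, 2, -2).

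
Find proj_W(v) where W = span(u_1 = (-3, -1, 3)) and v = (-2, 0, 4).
proj_W(v) = (-54/19, -18/19, 54/19)

Set up U = [u_1 | ... | u_1] ∈ R^(3×1). The projector onto W = col(U) is P = U (U^T U)^(-1) U^T.
Compute U^T U =
  [19],
and U^T v = (18).
Solve U^T U · c = U^T v for the coefficients: c = (18/19). The projection is proj_W(v) = U c.
Check: (v - proj_W(v)) · u_1 = 0  (should be 0).
Result: proj_W(v) = (-54/19, -18/19, 54/19).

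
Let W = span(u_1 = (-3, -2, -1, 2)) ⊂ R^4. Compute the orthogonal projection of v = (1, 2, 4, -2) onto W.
proj_W(v) = (5/2, 5/3, 5/6, -5/3)

Set up U = [u_1 | ... | u_1] ∈ R^(4×1). The projector onto W = col(U) is P = U (U^T U)^(-1) U^T.
Compute U^T U =
  [18],
and U^T v = (-15).
Solve U^T U · c = U^T v for the coefficients: c = (-5/6). The projection is proj_W(v) = U c.
Check: (v - proj_W(v)) · u_1 = 0  (should be 0).
Result: proj_W(v) = (5/2, 5/3, 5/6, -5/3).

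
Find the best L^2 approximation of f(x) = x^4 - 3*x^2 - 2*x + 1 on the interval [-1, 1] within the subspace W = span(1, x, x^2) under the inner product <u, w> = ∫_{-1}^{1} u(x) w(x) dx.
g(x) = -15*x^2/7 - 2*x + 32/35

The best approximation g ∈ W is the orthogonal projection of f onto W. Writing g = a_0 + a_1 x + a_2 x^2, the coefficients solve the normal equations G · a = b where
  G_{ij} = <φ_i, φ_j> and b_i = <f, φ_i>, with φ_0 = 1, φ_1 = x, φ_2 = x^2.
G =
  [2, 0, 2/3]
  [0, 2/3, 0]
  [2/3, 0, 2/5],
b = (2/5, -4/3, -26/105).
Solving gives a_0 = 32/35, a_1 = -2, a_2 = -15/7, so
  g(x) = -15*x^2/7 - 2*x + 32/35.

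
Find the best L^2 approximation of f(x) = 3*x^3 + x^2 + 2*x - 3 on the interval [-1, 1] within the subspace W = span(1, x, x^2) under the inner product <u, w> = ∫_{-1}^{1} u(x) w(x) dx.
g(x) = x^2 + 19*x/5 - 3

The best approximation g ∈ W is the orthogonal projection of f onto W. Writing g = a_0 + a_1 x + a_2 x^2, the coefficients solve the normal equations G · a = b where
  G_{ij} = <φ_i, φ_j> and b_i = <f, φ_i>, with φ_0 = 1, φ_1 = x, φ_2 = x^2.
G =
  [2, 0, 2/3]
  [0, 2/3, 0]
  [2/3, 0, 2/5],
b = (-16/3, 38/15, -8/5).
Solving gives a_0 = -3, a_1 = 19/5, a_2 = 1, so
  g(x) = x^2 + 19*x/5 - 3.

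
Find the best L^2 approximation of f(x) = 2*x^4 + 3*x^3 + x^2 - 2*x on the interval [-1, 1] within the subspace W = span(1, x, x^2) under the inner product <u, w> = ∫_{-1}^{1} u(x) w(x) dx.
g(x) = 19*x^2/7 - x/5 - 6/35

The best approximation g ∈ W is the orthogonal projection of f onto W. Writing g = a_0 + a_1 x + a_2 x^2, the coefficients solve the normal equations G · a = b where
  G_{ij} = <φ_i, φ_j> and b_i = <f, φ_i>, with φ_0 = 1, φ_1 = x, φ_2 = x^2.
G =
  [2, 0, 2/3]
  [0, 2/3, 0]
  [2/3, 0, 2/5],
b = (22/15, -2/15, 34/35).
Solving gives a_0 = -6/35, a_1 = -1/5, a_2 = 19/7, so
  g(x) = 19*x^2/7 - x/5 - 6/35.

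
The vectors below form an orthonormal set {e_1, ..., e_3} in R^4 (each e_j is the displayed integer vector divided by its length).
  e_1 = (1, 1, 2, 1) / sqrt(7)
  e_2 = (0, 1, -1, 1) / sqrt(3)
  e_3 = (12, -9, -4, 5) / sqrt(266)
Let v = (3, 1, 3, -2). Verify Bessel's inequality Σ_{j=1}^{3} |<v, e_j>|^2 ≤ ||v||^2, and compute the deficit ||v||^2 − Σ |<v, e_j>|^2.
Σ |<v, e_j>|^2 = 1661/114; ||v||^2 = 23; deficit = 961/114

Write each e_j = u_j / sqrt(<u_j, u_j>) where u_j is the displayed integer vector. Then <v, e_j> = <v, u_j> / sqrt(<u_j, u_j>), so |<v, e_j>|^2 = <v, u_j>^2 / <u_j, u_j>.
Coefficients: <v, e_1> = 8/sqrt(7), <v, e_2> = -4/sqrt(3), <v, e_3> = 5/sqrt(266).
Square and sum: Σ |<v, e_j>|^2 = 1661/114.
Compute ||v||^2 = v·v = 23.
Deficit = 23 − 1661/114 = 961/114 ≥ 0, confirming Bessel's inequality. (The deficit equals ||v − Σ <v,e_j> e_j||^2, the squared distance from v to span{e_j}.)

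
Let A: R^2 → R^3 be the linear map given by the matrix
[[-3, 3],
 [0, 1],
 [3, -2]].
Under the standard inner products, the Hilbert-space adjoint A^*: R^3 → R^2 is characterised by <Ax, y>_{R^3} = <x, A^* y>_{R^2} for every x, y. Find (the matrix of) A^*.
A^* = A^T =
[[-3, 0, 3],
 [3, 1, -2]]

For real matrices with standard dot products, the defining identity <Ax, y> = <x, A^* y> gives (Ax)^T y = x^T (A^*) y, i.e. x^T A^T y = x^T (A^*) y. Since this holds for all x, y, we must have A^* = A^T. Therefore
A^* =
[[-3, 0, 3],
 [3, 1, -2]].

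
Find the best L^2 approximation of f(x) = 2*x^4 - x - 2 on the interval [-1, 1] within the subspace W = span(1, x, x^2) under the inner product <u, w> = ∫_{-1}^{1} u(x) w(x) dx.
g(x) = 12*x^2/7 - x - 76/35

The best approximation g ∈ W is the orthogonal projection of f onto W. Writing g = a_0 + a_1 x + a_2 x^2, the coefficients solve the normal equations G · a = b where
  G_{ij} = <φ_i, φ_j> and b_i = <f, φ_i>, with φ_0 = 1, φ_1 = x, φ_2 = x^2.
G =
  [2, 0, 2/3]
  [0, 2/3, 0]
  [2/3, 0, 2/5],
b = (-16/5, -2/3, -16/21).
Solving gives a_0 = -76/35, a_1 = -1, a_2 = 12/7, so
  g(x) = 12*x^2/7 - x - 76/35.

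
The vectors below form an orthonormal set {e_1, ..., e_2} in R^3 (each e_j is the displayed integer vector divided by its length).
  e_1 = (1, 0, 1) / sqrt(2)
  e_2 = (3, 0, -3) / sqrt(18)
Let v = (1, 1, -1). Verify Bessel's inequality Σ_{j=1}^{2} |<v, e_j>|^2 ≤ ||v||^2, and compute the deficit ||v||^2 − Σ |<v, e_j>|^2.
Σ |<v, e_j>|^2 = 2; ||v||^2 = 3; deficit = 1

Write each e_j = u_j / sqrt(<u_j, u_j>) where u_j is the displayed integer vector. Then <v, e_j> = <v, u_j> / sqrt(<u_j, u_j>), so |<v, e_j>|^2 = <v, u_j>^2 / <u_j, u_j>.
Coefficients: <v, e_1> = 0/sqrt(2), <v, e_2> = 6/sqrt(18).
Square and sum: Σ |<v, e_j>|^2 = 2.
Compute ||v||^2 = v·v = 3.
Deficit = 3 − 2 = 1 ≥ 0, confirming Bessel's inequality. (The deficit equals ||v − Σ <v,e_j> e_j||^2, the squared distance from v to span{e_j}.)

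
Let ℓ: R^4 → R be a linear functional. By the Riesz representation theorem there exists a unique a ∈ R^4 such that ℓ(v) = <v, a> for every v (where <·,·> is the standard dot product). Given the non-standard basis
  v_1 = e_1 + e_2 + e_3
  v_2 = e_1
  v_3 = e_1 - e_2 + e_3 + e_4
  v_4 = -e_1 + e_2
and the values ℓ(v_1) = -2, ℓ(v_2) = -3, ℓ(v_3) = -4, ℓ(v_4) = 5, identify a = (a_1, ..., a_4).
a = (-3, 2, -1, 2)

Write a = (a_1, ..., a_4) in the standard basis. For each basis vector v_i, ℓ(v_i) = <v_i, a> is a linear equation in the a_j's. Collect the n equations into a matrix system V a = ℓ, where row i of V is v_i (expressed in the standard basis). Since V is invertible (lower-triangular with 1s on the diagonal, up to permutation), solve by back-substitution:
  V =
[[1, 1, 1, 0],
 [1, 0, 0, 0],
 [1, -1, 1, 1],
 [-1, 1, 0, 0]]
  V a = (-2, -3, -4, 5)
Solving gives a = (-3, 2, -1, 2).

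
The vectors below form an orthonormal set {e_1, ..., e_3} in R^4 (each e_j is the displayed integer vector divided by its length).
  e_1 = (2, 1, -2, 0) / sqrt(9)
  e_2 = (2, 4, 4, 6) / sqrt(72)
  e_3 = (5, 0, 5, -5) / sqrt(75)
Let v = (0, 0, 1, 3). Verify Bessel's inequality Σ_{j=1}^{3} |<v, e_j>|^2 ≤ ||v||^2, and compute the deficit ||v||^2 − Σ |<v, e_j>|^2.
Σ |<v, e_j>|^2 = 17/2; ||v||^2 = 10; deficit = 3/2

Write each e_j = u_j / sqrt(<u_j, u_j>) where u_j is the displayed integer vector. Then <v, e_j> = <v, u_j> / sqrt(<u_j, u_j>), so |<v, e_j>|^2 = <v, u_j>^2 / <u_j, u_j>.
Coefficients: <v, e_1> = -2/sqrt(9), <v, e_2> = 22/sqrt(72), <v, e_3> = -10/sqrt(75).
Square and sum: Σ |<v, e_j>|^2 = 17/2.
Compute ||v||^2 = v·v = 10.
Deficit = 10 − 17/2 = 3/2 ≥ 0, confirming Bessel's inequality. (The deficit equals ||v − Σ <v,e_j> e_j||^2, the squared distance from v to span{e_j}.)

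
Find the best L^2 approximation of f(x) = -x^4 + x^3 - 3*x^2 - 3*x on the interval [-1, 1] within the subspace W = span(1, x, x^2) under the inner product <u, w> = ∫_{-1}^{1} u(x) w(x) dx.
g(x) = -27*x^2/7 - 12*x/5 + 3/35

The best approximation g ∈ W is the orthogonal projection of f onto W. Writing g = a_0 + a_1 x + a_2 x^2, the coefficients solve the normal equations G · a = b where
  G_{ij} = <φ_i, φ_j> and b_i = <f, φ_i>, with φ_0 = 1, φ_1 = x, φ_2 = x^2.
G =
  [2, 0, 2/3]
  [0, 2/3, 0]
  [2/3, 0, 2/5],
b = (-12/5, -8/5, -52/35).
Solving gives a_0 = 3/35, a_1 = -12/5, a_2 = -27/7, so
  g(x) = -27*x^2/7 - 12*x/5 + 3/35.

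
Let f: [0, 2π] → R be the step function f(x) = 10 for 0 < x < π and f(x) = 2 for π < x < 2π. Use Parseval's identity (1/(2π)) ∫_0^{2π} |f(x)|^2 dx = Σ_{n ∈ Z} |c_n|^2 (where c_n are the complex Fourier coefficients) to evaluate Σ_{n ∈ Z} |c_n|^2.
Σ |c_n|^2 = 52

Parseval equates the L^2 energy of f (normalised by 1/(2π)) with the ℓ^2 sum of its Fourier coefficients: (1/(2π)) ∫_0^{2π} |f|^2 = Σ |c_n|^2.
Compute the left side: (1/(2π)) [∫_0^π 10^2 dx + ∫_π^{2π} 2^2 dx] = (1/(2π)) · (100π + 4π) = (100 + 4)/2 = 52.
So Σ_{n ∈ Z} |c_n|^2 = 52.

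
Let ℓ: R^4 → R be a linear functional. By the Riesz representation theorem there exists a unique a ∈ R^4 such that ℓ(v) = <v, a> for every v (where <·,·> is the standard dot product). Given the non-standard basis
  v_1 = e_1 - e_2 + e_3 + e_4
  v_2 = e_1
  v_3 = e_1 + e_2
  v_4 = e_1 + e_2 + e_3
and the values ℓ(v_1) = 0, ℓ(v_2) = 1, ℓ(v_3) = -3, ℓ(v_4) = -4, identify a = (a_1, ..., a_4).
a = (1, -4, -1, -4)

Write a = (a_1, ..., a_4) in the standard basis. For each basis vector v_i, ℓ(v_i) = <v_i, a> is a linear equation in the a_j's. Collect the n equations into a matrix system V a = ℓ, where row i of V is v_i (expressed in the standard basis). Since V is invertible (lower-triangular with 1s on the diagonal, up to permutation), solve by back-substitution:
  V =
[[1, -1, 1, 1],
 [1, 0, 0, 0],
 [1, 1, 0, 0],
 [1, 1, 1, 0]]
  V a = (0, 1, -3, -4)
Solving gives a = (1, -4, -1, -4).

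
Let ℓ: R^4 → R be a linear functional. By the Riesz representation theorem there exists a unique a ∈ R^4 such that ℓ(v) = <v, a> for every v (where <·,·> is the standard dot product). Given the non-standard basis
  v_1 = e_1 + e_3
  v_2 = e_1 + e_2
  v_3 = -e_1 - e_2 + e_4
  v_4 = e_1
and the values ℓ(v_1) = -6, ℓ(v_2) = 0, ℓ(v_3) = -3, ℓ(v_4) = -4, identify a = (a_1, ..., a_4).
a = (-4, 4, -2, -3)

Write a = (a_1, ..., a_4) in the standard basis. For each basis vector v_i, ℓ(v_i) = <v_i, a> is a linear equation in the a_j's. Collect the n equations into a matrix system V a = ℓ, where row i of V is v_i (expressed in the standard basis). Since V is invertible (lower-triangular with 1s on the diagonal, up to permutation), solve by back-substitution:
  V =
[[1, 0, 1, 0],
 [1, 1, 0, 0],
 [-1, -1, 0, 1],
 [1, 0, 0, 0]]
  V a = (-6, 0, -3, -4)
Solving gives a = (-4, 4, -2, -3).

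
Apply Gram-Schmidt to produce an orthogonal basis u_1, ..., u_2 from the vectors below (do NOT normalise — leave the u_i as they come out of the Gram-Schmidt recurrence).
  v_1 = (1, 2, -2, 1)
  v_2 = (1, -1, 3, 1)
Orthogonal basis:
  u_1 = (1, 2, -2, 1)
  u_2 = (8/5, 1/5, 9/5, 8/5)

Apply the Gram-Schmidt recurrence
  u_1 = v_1
  u_i = v_i − Σ_{j<i} ((v_i · u_j) / (u_j · u_j)) · u_j.

Step by step this gives:
  u_1 = (1, 2, -2, 1)
  u_2 = (8/5, 1/5, 9/5, 8/5)

Orthogonality check:
  u_2 · u_1 = 0 (should be 0)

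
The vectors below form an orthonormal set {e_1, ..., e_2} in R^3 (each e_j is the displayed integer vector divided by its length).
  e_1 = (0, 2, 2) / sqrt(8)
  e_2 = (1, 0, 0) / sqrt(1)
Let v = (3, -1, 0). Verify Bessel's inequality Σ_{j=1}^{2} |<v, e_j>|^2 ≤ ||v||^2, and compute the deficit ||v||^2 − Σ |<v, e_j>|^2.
Σ |<v, e_j>|^2 = 19/2; ||v||^2 = 10; deficit = 1/2

Write each e_j = u_j / sqrt(<u_j, u_j>) where u_j is the displayed integer vector. Then <v, e_j> = <v, u_j> / sqrt(<u_j, u_j>), so |<v, e_j>|^2 = <v, u_j>^2 / <u_j, u_j>.
Coefficients: <v, e_1> = -2/sqrt(8), <v, e_2> = 3/sqrt(1).
Square and sum: Σ |<v, e_j>|^2 = 19/2.
Compute ||v||^2 = v·v = 10.
Deficit = 10 − 19/2 = 1/2 ≥ 0, confirming Bessel's inequality. (The deficit equals ||v − Σ <v,e_j> e_j||^2, the squared distance from v to span{e_j}.)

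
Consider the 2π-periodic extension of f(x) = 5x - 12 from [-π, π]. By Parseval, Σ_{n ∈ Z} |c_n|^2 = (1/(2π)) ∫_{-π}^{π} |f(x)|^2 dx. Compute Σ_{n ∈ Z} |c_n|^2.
Σ |c_n|^2 = 25π^2/3 + 144

Expand and integrate term by term over [-π, π]:
  ∫ (5x)^2 dx = 25·(2π^3/3); ∫ 2·5·(-12)·x dx = 0 (odd integrand); ∫ (-12)^2 dx = 144·2π.
So (1/(2π)) ∫_{-π}^{π} (5x - 12)^2 dx = 25π^2/3 + 144 = 25π^2/3 + 144.
Parseval ⇒ Σ |c_n|^2 = 25π^2/3 + 144.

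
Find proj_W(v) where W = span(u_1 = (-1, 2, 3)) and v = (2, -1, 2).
proj_W(v) = (-1/7, 2/7, 3/7)

Set up U = [u_1 | ... | u_1] ∈ R^(3×1). The projector onto W = col(U) is P = U (U^T U)^(-1) U^T.
Compute U^T U =
  [14],
and U^T v = (2).
Solve U^T U · c = U^T v for the coefficients: c = (1/7). The projection is proj_W(v) = U c.
Check: (v - proj_W(v)) · u_1 = 0  (should be 0).
Result: proj_W(v) = (-1/7, 2/7, 3/7).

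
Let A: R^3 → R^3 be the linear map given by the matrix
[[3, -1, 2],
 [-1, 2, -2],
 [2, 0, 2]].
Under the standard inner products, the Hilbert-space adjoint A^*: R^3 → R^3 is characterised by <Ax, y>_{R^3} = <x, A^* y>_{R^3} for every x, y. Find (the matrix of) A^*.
A^* = A^T =
[[3, -1, 2],
 [-1, 2, 0],
 [2, -2, 2]]

For real matrices with standard dot products, the defining identity <Ax, y> = <x, A^* y> gives (Ax)^T y = x^T (A^*) y, i.e. x^T A^T y = x^T (A^*) y. Since this holds for all x, y, we must have A^* = A^T. Therefore
A^* =
[[3, -1, 2],
 [-1, 2, 0],
 [2, -2, 2]].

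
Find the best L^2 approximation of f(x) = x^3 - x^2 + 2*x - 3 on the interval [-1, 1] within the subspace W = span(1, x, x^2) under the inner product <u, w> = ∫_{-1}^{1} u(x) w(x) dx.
g(x) = -x^2 + 13*x/5 - 3

The best approximation g ∈ W is the orthogonal projection of f onto W. Writing g = a_0 + a_1 x + a_2 x^2, the coefficients solve the normal equations G · a = b where
  G_{ij} = <φ_i, φ_j> and b_i = <f, φ_i>, with φ_0 = 1, φ_1 = x, φ_2 = x^2.
G =
  [2, 0, 2/3]
  [0, 2/3, 0]
  [2/3, 0, 2/5],
b = (-20/3, 26/15, -12/5).
Solving gives a_0 = -3, a_1 = 13/5, a_2 = -1, so
  g(x) = -x^2 + 13*x/5 - 3.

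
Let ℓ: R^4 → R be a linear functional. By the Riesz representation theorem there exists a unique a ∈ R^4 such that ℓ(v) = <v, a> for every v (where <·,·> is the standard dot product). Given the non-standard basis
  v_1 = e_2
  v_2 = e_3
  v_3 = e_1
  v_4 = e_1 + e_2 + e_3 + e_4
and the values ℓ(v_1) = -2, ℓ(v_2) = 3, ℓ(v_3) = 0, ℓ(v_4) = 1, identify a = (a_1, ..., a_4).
a = (0, -2, 3, 0)

Write a = (a_1, ..., a_4) in the standard basis. For each basis vector v_i, ℓ(v_i) = <v_i, a> is a linear equation in the a_j's. Collect the n equations into a matrix system V a = ℓ, where row i of V is v_i (expressed in the standard basis). Since V is invertible (lower-triangular with 1s on the diagonal, up to permutation), solve by back-substitution:
  V =
[[0, 1, 0, 0],
 [0, 0, 1, 0],
 [1, 0, 0, 0],
 [1, 1, 1, 1]]
  V a = (-2, 3, 0, 1)
Solving gives a = (0, -2, 3, 0).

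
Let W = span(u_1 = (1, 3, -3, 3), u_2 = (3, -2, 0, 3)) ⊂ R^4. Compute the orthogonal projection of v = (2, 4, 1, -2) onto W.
proj_W(v) = (-151/145, 491/290, -237/290, -72/145)

Set up U = [u_1 | ... | u_2] ∈ R^(4×2). The projector onto W = col(U) is P = U (U^T U)^(-1) U^T.
Compute U^T U =
  [28, 6]
  [6, 22],
and U^T v = (5, -8).
Solve U^T U · c = U^T v for the coefficients: c = (79/290, -127/290). The projection is proj_W(v) = U c.
Check: (v - proj_W(v)) · u_1 = 0  (should be 0).
Check: (v - proj_W(v)) · u_2 = 0  (should be 0).
Result: proj_W(v) = (-151/145, 491/290, -237/290, -72/145).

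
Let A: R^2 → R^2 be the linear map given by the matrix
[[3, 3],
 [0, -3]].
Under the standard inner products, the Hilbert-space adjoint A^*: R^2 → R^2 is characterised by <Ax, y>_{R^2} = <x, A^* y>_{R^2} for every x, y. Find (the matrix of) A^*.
A^* = A^T =
[[3, 0],
 [3, -3]]

For real matrices with standard dot products, the defining identity <Ax, y> = <x, A^* y> gives (Ax)^T y = x^T (A^*) y, i.e. x^T A^T y = x^T (A^*) y. Since this holds for all x, y, we must have A^* = A^T. Therefore
A^* =
[[3, 0],
 [3, -3]].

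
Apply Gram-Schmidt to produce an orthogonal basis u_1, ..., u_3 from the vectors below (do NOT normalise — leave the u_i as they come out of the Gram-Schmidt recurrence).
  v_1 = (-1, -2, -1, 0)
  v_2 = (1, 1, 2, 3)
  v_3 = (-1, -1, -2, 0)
Orthogonal basis:
  u_1 = (-1, -2, -1, 0)
  u_2 = (1/6, -2/3, 7/6, 3)
  u_3 = (-9/65, 36/65, -63/65, 33/65)

Apply the Gram-Schmidt recurrence
  u_1 = v_1
  u_i = v_i − Σ_{j<i} ((v_i · u_j) / (u_j · u_j)) · u_j.

Step by step this gives:
  u_1 = (-1, -2, -1, 0)
  u_2 = (1/6, -2/3, 7/6, 3)
  u_3 = (-9/65, 36/65, -63/65, 33/65)

Orthogonality check:
  u_2 · u_1 = 0 (should be 0)
  u_3 · u_1 = 0 (should be 0)
  u_3 · u_2 = 0 (should be 0)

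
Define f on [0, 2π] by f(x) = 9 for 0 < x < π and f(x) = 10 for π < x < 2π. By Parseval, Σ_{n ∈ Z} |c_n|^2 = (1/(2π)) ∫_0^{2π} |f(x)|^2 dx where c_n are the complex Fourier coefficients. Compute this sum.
Σ |c_n|^2 = 181/2

Parseval equates the L^2 energy of f (normalised by 1/(2π)) with the ℓ^2 sum of its Fourier coefficients: (1/(2π)) ∫_0^{2π} |f|^2 = Σ |c_n|^2.
Compute the left side: (1/(2π)) [∫_0^π 9^2 dx + ∫_π^{2π} 10^2 dx] = (1/(2π)) · (81π + 100π) = (81 + 100)/2 = 181/2.
So Σ_{n ∈ Z} |c_n|^2 = 181/2.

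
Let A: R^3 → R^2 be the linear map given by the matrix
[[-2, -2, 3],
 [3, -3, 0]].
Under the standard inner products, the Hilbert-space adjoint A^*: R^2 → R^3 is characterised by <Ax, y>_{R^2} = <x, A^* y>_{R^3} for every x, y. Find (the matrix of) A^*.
A^* = A^T =
[[-2, 3],
 [-2, -3],
 [3, 0]]

For real matrices with standard dot products, the defining identity <Ax, y> = <x, A^* y> gives (Ax)^T y = x^T (A^*) y, i.e. x^T A^T y = x^T (A^*) y. Since this holds for all x, y, we must have A^* = A^T. Therefore
A^* =
[[-2, 3],
 [-2, -3],
 [3, 0]].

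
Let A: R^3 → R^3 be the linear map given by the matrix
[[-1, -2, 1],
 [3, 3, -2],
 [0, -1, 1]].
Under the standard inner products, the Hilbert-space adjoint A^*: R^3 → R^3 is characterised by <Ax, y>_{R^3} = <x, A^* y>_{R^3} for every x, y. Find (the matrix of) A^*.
A^* = A^T =
[[-1, 3, 0],
 [-2, 3, -1],
 [1, -2, 1]]

For real matrices with standard dot products, the defining identity <Ax, y> = <x, A^* y> gives (Ax)^T y = x^T (A^*) y, i.e. x^T A^T y = x^T (A^*) y. Since this holds for all x, y, we must have A^* = A^T. Therefore
A^* =
[[-1, 3, 0],
 [-2, 3, -1],
 [1, -2, 1]].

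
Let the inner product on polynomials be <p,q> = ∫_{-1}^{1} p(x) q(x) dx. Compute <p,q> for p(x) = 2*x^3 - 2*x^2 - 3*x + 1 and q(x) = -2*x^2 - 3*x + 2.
<p,q> = 26/5

Expand the product: p(x)·q(x) = -4*x^5 - 2*x^4 + 16*x^3 + 3*x^2 - 9*x + 2.
∫_{-1}^{1} of each monomial x^k gives [2/(k+1) if k even, 0 if k odd]. Integrating term-by-term (or equivalently evaluating the antiderivative F(x) = -2*x^6/3 - 2*x^5/5 + 4*x^4 + x^3 - 9*x^2/2 + 2*x at the endpoints):
  F(1) − F(−1) = 43/30 − (-113/30) = 26/5.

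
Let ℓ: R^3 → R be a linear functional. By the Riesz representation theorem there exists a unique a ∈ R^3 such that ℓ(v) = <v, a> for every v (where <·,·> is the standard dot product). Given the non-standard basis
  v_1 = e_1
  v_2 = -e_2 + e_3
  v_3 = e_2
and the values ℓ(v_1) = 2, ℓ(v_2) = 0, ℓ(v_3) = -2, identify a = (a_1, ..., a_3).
a = (2, -2, -2)

Write a = (a_1, ..., a_3) in the standard basis. For each basis vector v_i, ℓ(v_i) = <v_i, a> is a linear equation in the a_j's. Collect the n equations into a matrix system V a = ℓ, where row i of V is v_i (expressed in the standard basis). Since V is invertible (lower-triangular with 1s on the diagonal, up to permutation), solve by back-substitution:
  V =
[[1, 0, 0],
 [0, -1, 1],
 [0, 1, 0]]
  V a = (2, 0, -2)
Solving gives a = (2, -2, -2).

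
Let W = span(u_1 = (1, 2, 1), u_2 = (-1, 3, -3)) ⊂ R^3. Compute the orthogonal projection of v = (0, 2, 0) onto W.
proj_W(v) = (18/55, 106/55, -2/11)

Set up U = [u_1 | ... | u_2] ∈ R^(3×2). The projector onto W = col(U) is P = U (U^T U)^(-1) U^T.
Compute U^T U =
  [6, 2]
  [2, 19],
and U^T v = (4, 6).
Solve U^T U · c = U^T v for the coefficients: c = (32/55, 14/55). The projection is proj_W(v) = U c.
Check: (v - proj_W(v)) · u_1 = 0  (should be 0).
Check: (v - proj_W(v)) · u_2 = 0  (should be 0).
Result: proj_W(v) = (18/55, 106/55, -2/11).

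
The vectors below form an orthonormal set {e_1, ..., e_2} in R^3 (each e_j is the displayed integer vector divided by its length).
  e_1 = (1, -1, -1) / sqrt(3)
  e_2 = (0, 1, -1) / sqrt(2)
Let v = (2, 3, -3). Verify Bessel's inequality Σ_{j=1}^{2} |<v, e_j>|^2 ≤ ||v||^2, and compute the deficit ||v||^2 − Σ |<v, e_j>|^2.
Σ |<v, e_j>|^2 = 58/3; ||v||^2 = 22; deficit = 8/3

Write each e_j = u_j / sqrt(<u_j, u_j>) where u_j is the displayed integer vector. Then <v, e_j> = <v, u_j> / sqrt(<u_j, u_j>), so |<v, e_j>|^2 = <v, u_j>^2 / <u_j, u_j>.
Coefficients: <v, e_1> = 2/sqrt(3), <v, e_2> = 6/sqrt(2).
Square and sum: Σ |<v, e_j>|^2 = 58/3.
Compute ||v||^2 = v·v = 22.
Deficit = 22 − 58/3 = 8/3 ≥ 0, confirming Bessel's inequality. (The deficit equals ||v − Σ <v,e_j> e_j||^2, the squared distance from v to span{e_j}.)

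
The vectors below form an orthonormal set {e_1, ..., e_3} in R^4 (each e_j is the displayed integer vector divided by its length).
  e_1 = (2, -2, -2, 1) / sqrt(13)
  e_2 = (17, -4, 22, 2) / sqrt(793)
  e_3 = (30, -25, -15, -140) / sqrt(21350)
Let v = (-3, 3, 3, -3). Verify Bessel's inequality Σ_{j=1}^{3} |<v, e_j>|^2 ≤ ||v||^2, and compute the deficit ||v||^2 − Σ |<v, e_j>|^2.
Σ |<v, e_j>|^2 = 36; ||v||^2 = 36; deficit = 0

Write each e_j = u_j / sqrt(<u_j, u_j>) where u_j is the displayed integer vector. Then <v, e_j> = <v, u_j> / sqrt(<u_j, u_j>), so |<v, e_j>|^2 = <v, u_j>^2 / <u_j, u_j>.
Coefficients: <v, e_1> = -21/sqrt(13), <v, e_2> = -3/sqrt(793), <v, e_3> = 210/sqrt(21350).
Square and sum: Σ |<v, e_j>|^2 = 36.
Compute ||v||^2 = v·v = 36.
Deficit = 36 − 36 = 0 ≥ 0, confirming Bessel's inequality. (The deficit equals ||v − Σ <v,e_j> e_j||^2, the squared distance from v to span{e_j}.)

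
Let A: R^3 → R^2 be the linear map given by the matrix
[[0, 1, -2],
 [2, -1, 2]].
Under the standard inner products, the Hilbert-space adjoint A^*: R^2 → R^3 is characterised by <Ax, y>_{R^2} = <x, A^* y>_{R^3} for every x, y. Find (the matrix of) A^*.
A^* = A^T =
[[0, 2],
 [1, -1],
 [-2, 2]]

For real matrices with standard dot products, the defining identity <Ax, y> = <x, A^* y> gives (Ax)^T y = x^T (A^*) y, i.e. x^T A^T y = x^T (A^*) y. Since this holds for all x, y, we must have A^* = A^T. Therefore
A^* =
[[0, 2],
 [1, -1],
 [-2, 2]].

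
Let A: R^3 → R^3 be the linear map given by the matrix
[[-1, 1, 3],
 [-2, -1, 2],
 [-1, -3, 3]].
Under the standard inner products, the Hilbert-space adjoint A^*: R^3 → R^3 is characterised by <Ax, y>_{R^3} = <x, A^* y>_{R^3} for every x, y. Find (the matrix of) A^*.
A^* = A^T =
[[-1, -2, -1],
 [1, -1, -3],
 [3, 2, 3]]

For real matrices with standard dot products, the defining identity <Ax, y> = <x, A^* y> gives (Ax)^T y = x^T (A^*) y, i.e. x^T A^T y = x^T (A^*) y. Since this holds for all x, y, we must have A^* = A^T. Therefore
A^* =
[[-1, -2, -1],
 [1, -1, -3],
 [3, 2, 3]].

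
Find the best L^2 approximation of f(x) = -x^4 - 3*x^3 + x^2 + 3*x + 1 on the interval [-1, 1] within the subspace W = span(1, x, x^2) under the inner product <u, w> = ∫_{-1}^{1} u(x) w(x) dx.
g(x) = x^2/7 + 6*x/5 + 38/35

The best approximation g ∈ W is the orthogonal projection of f onto W. Writing g = a_0 + a_1 x + a_2 x^2, the coefficients solve the normal equations G · a = b where
  G_{ij} = <φ_i, φ_j> and b_i = <f, φ_i>, with φ_0 = 1, φ_1 = x, φ_2 = x^2.
G =
  [2, 0, 2/3]
  [0, 2/3, 0]
  [2/3, 0, 2/5],
b = (34/15, 4/5, 82/105).
Solving gives a_0 = 38/35, a_1 = 6/5, a_2 = 1/7, so
  g(x) = x^2/7 + 6*x/5 + 38/35.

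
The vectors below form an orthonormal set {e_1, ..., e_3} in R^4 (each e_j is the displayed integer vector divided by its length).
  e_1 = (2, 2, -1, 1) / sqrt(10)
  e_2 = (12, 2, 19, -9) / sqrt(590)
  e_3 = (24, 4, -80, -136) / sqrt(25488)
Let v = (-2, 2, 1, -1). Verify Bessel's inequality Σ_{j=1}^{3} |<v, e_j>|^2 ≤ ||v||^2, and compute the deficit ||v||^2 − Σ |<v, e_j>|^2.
Σ |<v, e_j>|^2 = 14/27; ||v||^2 = 10; deficit = 256/27

Write each e_j = u_j / sqrt(<u_j, u_j>) where u_j is the displayed integer vector. Then <v, e_j> = <v, u_j> / sqrt(<u_j, u_j>), so |<v, e_j>|^2 = <v, u_j>^2 / <u_j, u_j>.
Coefficients: <v, e_1> = -2/sqrt(10), <v, e_2> = 8/sqrt(590), <v, e_3> = 16/sqrt(25488).
Square and sum: Σ |<v, e_j>|^2 = 14/27.
Compute ||v||^2 = v·v = 10.
Deficit = 10 − 14/27 = 256/27 ≥ 0, confirming Bessel's inequality. (The deficit equals ||v − Σ <v,e_j> e_j||^2, the squared distance from v to span{e_j}.)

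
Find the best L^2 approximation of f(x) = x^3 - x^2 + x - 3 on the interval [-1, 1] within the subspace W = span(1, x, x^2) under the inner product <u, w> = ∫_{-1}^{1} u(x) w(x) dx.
g(x) = -x^2 + 8*x/5 - 3

The best approximation g ∈ W is the orthogonal projection of f onto W. Writing g = a_0 + a_1 x + a_2 x^2, the coefficients solve the normal equations G · a = b where
  G_{ij} = <φ_i, φ_j> and b_i = <f, φ_i>, with φ_0 = 1, φ_1 = x, φ_2 = x^2.
G =
  [2, 0, 2/3]
  [0, 2/3, 0]
  [2/3, 0, 2/5],
b = (-20/3, 16/15, -12/5).
Solving gives a_0 = -3, a_1 = 8/5, a_2 = -1, so
  g(x) = -x^2 + 8*x/5 - 3.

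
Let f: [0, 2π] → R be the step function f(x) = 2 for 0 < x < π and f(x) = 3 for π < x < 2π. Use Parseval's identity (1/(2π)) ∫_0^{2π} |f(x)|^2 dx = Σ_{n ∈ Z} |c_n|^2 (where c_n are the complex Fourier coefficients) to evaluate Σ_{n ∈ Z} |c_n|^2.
Σ |c_n|^2 = 13/2

Parseval equates the L^2 energy of f (normalised by 1/(2π)) with the ℓ^2 sum of its Fourier coefficients: (1/(2π)) ∫_0^{2π} |f|^2 = Σ |c_n|^2.
Compute the left side: (1/(2π)) [∫_0^π 2^2 dx + ∫_π^{2π} 3^2 dx] = (1/(2π)) · (4π + 9π) = (4 + 9)/2 = 13/2.
So Σ_{n ∈ Z} |c_n|^2 = 13/2.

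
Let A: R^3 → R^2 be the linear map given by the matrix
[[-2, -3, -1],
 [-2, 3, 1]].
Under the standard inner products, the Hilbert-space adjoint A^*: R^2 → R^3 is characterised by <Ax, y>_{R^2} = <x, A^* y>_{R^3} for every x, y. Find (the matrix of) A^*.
A^* = A^T =
[[-2, -2],
 [-3, 3],
 [-1, 1]]

For real matrices with standard dot products, the defining identity <Ax, y> = <x, A^* y> gives (Ax)^T y = x^T (A^*) y, i.e. x^T A^T y = x^T (A^*) y. Since this holds for all x, y, we must have A^* = A^T. Therefore
A^* =
[[-2, -2],
 [-3, 3],
 [-1, 1]].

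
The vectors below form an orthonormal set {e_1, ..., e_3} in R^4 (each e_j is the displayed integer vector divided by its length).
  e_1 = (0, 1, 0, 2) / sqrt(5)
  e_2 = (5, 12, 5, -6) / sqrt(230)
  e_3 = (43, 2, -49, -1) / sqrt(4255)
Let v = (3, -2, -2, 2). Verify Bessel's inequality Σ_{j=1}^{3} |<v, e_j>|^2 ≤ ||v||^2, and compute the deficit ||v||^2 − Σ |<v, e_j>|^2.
Σ |<v, e_j>|^2 = 6089/370; ||v||^2 = 21; deficit = 1681/370

Write each e_j = u_j / sqrt(<u_j, u_j>) where u_j is the displayed integer vector. Then <v, e_j> = <v, u_j> / sqrt(<u_j, u_j>), so |<v, e_j>|^2 = <v, u_j>^2 / <u_j, u_j>.
Coefficients: <v, e_1> = 2/sqrt(5), <v, e_2> = -31/sqrt(230), <v, e_3> = 221/sqrt(4255).
Square and sum: Σ |<v, e_j>|^2 = 6089/370.
Compute ||v||^2 = v·v = 21.
Deficit = 21 − 6089/370 = 1681/370 ≥ 0, confirming Bessel's inequality. (The deficit equals ||v − Σ <v,e_j> e_j||^2, the squared distance from v to span{e_j}.)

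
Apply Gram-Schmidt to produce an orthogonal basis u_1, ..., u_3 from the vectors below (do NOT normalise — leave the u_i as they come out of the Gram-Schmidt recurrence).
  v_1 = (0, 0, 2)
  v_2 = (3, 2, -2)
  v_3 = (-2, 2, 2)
Orthogonal basis:
  u_1 = (0, 0, 2)
  u_2 = (3, 2, 0)
  u_3 = (-20/13, 30/13, 0)

Apply the Gram-Schmidt recurrence
  u_1 = v_1
  u_i = v_i − Σ_{j<i} ((v_i · u_j) / (u_j · u_j)) · u_j.

Step by step this gives:
  u_1 = (0, 0, 2)
  u_2 = (3, 2, 0)
  u_3 = (-20/13, 30/13, 0)

Orthogonality check:
  u_2 · u_1 = 0 (should be 0)
  u_3 · u_1 = 0 (should be 0)
  u_3 · u_2 = 0 (should be 0)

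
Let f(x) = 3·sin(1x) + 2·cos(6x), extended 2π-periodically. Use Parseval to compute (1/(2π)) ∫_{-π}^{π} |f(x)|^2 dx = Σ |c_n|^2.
Σ |c_n|^2 = 13/2

Expand |f|^2 and use orthogonality of {sin(nx), cos(mx)} on [-π, π]:
  ∫_{-π}^{π} sin(nx)^2 dx = π, ∫ cos(mx)^2 dx = π, and cross terms integrate to 0.
So ∫_{-π}^{π} f(x)^2 dx = 3^2 · π + 2^2 · π = (9 + 4)π.
Divide by 2π: (9 + 4)/2 = 13/2.
By Parseval, this equals Σ |c_n|^2.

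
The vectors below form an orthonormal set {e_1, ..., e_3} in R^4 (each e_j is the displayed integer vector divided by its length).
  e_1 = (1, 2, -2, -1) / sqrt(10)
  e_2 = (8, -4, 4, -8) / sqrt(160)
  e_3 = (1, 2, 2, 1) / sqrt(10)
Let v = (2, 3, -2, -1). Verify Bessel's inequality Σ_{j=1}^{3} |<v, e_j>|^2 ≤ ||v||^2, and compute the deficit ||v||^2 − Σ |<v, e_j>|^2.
Σ |<v, e_j>|^2 = 179/10; ||v||^2 = 18; deficit = 1/10

Write each e_j = u_j / sqrt(<u_j, u_j>) where u_j is the displayed integer vector. Then <v, e_j> = <v, u_j> / sqrt(<u_j, u_j>), so |<v, e_j>|^2 = <v, u_j>^2 / <u_j, u_j>.
Coefficients: <v, e_1> = 13/sqrt(10), <v, e_2> = 4/sqrt(160), <v, e_3> = 3/sqrt(10).
Square and sum: Σ |<v, e_j>|^2 = 179/10.
Compute ||v||^2 = v·v = 18.
Deficit = 18 − 179/10 = 1/10 ≥ 0, confirming Bessel's inequality. (The deficit equals ||v − Σ <v,e_j> e_j||^2, the squared distance from v to span{e_j}.)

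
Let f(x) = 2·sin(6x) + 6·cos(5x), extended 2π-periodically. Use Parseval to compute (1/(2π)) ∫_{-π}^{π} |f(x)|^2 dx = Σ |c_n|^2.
Σ |c_n|^2 = 20

Expand |f|^2 and use orthogonality of {sin(nx), cos(mx)} on [-π, π]:
  ∫_{-π}^{π} sin(nx)^2 dx = π, ∫ cos(mx)^2 dx = π, and cross terms integrate to 0.
So ∫_{-π}^{π} f(x)^2 dx = 2^2 · π + 6^2 · π = (4 + 36)π.
Divide by 2π: (4 + 36)/2 = 20.
By Parseval, this equals Σ |c_n|^2.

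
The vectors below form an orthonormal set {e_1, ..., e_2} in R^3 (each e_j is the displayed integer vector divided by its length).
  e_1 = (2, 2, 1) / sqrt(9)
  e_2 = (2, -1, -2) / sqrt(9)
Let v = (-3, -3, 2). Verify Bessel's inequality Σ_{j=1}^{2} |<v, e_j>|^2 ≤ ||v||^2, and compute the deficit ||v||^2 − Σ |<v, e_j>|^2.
Σ |<v, e_j>|^2 = 149/9; ||v||^2 = 22; deficit = 49/9

Write each e_j = u_j / sqrt(<u_j, u_j>) where u_j is the displayed integer vector. Then <v, e_j> = <v, u_j> / sqrt(<u_j, u_j>), so |<v, e_j>|^2 = <v, u_j>^2 / <u_j, u_j>.
Coefficients: <v, e_1> = -10/sqrt(9), <v, e_2> = -7/sqrt(9).
Square and sum: Σ |<v, e_j>|^2 = 149/9.
Compute ||v||^2 = v·v = 22.
Deficit = 22 − 149/9 = 49/9 ≥ 0, confirming Bessel's inequality. (The deficit equals ||v − Σ <v,e_j> e_j||^2, the squared distance from v to span{e_j}.)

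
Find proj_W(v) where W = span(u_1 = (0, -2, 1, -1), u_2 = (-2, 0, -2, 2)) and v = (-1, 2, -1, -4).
proj_W(v) = (1, 1, 1/2, -1/2)

Set up U = [u_1 | ... | u_2] ∈ R^(4×2). The projector onto W = col(U) is P = U (U^T U)^(-1) U^T.
Compute U^T U =
  [6, -4]
  [-4, 12],
and U^T v = (-1, -4).
Solve U^T U · c = U^T v for the coefficients: c = (-1/2, -1/2). The projection is proj_W(v) = U c.
Check: (v - proj_W(v)) · u_1 = 0  (should be 0).
Check: (v - proj_W(v)) · u_2 = 0  (should be 0).
Result: proj_W(v) = (1, 1, 1/2, -1/2).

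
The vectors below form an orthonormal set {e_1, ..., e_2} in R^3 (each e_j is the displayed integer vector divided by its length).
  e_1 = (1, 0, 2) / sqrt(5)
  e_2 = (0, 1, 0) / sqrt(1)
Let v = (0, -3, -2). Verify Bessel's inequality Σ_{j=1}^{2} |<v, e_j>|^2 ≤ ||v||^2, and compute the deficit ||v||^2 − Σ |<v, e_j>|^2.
Σ |<v, e_j>|^2 = 61/5; ||v||^2 = 13; deficit = 4/5

Write each e_j = u_j / sqrt(<u_j, u_j>) where u_j is the displayed integer vector. Then <v, e_j> = <v, u_j> / sqrt(<u_j, u_j>), so |<v, e_j>|^2 = <v, u_j>^2 / <u_j, u_j>.
Coefficients: <v, e_1> = -4/sqrt(5), <v, e_2> = -3/sqrt(1).
Square and sum: Σ |<v, e_j>|^2 = 61/5.
Compute ||v||^2 = v·v = 13.
Deficit = 13 − 61/5 = 4/5 ≥ 0, confirming Bessel's inequality. (The deficit equals ||v − Σ <v,e_j> e_j||^2, the squared distance from v to span{e_j}.)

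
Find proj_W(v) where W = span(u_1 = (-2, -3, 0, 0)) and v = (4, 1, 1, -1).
proj_W(v) = (22/13, 33/13, 0, 0)

Set up U = [u_1 | ... | u_1] ∈ R^(4×1). The projector onto W = col(U) is P = U (U^T U)^(-1) U^T.
Compute U^T U =
  [13],
and U^T v = (-11).
Solve U^T U · c = U^T v for the coefficients: c = (-11/13). The projection is proj_W(v) = U c.
Check: (v - proj_W(v)) · u_1 = 0  (should be 0).
Result: proj_W(v) = (22/13, 33/13, 0, 0).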